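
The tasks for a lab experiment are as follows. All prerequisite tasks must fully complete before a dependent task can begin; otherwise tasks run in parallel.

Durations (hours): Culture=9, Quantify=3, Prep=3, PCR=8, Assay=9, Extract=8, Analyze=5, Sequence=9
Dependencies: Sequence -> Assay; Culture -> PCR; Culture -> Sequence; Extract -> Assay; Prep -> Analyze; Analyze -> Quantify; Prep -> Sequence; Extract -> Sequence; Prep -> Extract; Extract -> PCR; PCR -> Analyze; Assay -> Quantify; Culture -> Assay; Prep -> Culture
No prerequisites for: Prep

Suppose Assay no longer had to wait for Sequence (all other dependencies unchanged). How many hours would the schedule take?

Original critical path: Prep→Culture→Sequence→Assay→Quantify = 3+9+9+9+3 = 33 ⇒ 33 hours.
Without Sequence→Assay, Assay's earliest start moves from 21 to 12.
New critical path: Prep→Culture→PCR→Analyze→Quantify = 3+9+8+5+3 = 28 ⇒ 28 hours.

28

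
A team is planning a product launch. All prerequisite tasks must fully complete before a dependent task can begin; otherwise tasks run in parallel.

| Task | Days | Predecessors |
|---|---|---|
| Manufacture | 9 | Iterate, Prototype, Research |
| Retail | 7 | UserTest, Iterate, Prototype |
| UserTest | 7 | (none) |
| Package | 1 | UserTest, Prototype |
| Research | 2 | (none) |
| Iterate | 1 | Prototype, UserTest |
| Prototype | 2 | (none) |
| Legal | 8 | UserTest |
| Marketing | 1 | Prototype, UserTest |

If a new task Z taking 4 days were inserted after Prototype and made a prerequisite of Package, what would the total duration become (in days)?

Originally the job takes 17 days.
With Z inserted, Package now waits for max(UserTest, Prototype, Z).
New critical path: UserTest→Iterate→Manufacture = 7+1+9 = 17 ⇒ 17 days.

17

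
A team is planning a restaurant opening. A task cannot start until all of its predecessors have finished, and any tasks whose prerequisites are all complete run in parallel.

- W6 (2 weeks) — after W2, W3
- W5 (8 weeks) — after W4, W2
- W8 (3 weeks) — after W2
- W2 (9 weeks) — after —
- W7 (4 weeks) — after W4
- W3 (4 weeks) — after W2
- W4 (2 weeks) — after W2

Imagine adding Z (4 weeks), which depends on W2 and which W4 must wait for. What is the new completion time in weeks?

23

Originally the schedule takes 19 weeks.
With Z inserted, W4 now waits for max(W2, Z).
New critical path: W2→Z→W4→W5 = 9+4+2+8 = 23 ⇒ 23 weeks.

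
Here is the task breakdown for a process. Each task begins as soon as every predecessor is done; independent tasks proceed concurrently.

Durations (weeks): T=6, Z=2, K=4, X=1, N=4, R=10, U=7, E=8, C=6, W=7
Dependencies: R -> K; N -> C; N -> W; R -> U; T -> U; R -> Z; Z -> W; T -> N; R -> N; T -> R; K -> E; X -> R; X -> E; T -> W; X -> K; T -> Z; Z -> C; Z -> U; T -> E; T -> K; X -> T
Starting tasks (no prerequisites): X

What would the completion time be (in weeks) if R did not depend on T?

Before: longest chain X→T→R→K→E = 1+6+10+4+8 = 29, finish 29.
Without T→R, R's earliest start moves from 7 to 1.
After: X→R→K→E = 1+10+4+8 = 23 → 23 weeks.

23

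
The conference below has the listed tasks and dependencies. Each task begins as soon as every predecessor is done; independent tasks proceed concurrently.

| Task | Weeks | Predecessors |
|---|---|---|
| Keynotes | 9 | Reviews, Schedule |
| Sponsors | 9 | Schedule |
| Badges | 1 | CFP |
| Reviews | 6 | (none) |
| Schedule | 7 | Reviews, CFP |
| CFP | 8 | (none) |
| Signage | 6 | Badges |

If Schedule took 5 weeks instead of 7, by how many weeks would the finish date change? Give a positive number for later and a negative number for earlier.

-2

As given, the longest chain is CFP→Schedule→Keynotes = 8+7+9 = 24, so the finish is 24 weeks.
Schedule lies on that path, so at 5 weeks the path becomes 22 weeks.
No other chain overtakes it, so the finish is 22 weeks.
Change in finish: 22 − 24 = -2 weeks.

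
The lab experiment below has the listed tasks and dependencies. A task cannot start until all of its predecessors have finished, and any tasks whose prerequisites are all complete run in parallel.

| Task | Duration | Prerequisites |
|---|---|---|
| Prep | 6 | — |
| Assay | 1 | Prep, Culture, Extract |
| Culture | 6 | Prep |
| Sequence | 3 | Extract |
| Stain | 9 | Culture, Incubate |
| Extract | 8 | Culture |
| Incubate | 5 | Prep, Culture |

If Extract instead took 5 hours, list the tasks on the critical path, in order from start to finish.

The binding path is Prep→Culture→Incubate→Stain = 6+6+5+9 = 26; finish at 26 hours.
Extract has 3 hours of float (longest path through it is 23).
No other chain overtakes it, so the finish is 26 hours.

Prep, Culture, Incubate, Stain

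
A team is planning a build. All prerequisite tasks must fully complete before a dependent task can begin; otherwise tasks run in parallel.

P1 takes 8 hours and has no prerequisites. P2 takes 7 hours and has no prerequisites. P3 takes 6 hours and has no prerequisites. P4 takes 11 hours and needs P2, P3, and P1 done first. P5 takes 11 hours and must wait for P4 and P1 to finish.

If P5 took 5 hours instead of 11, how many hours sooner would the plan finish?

Actual critical path: P1→P4→P5 = 8+11+11 = 30 ⇒ 30 hours.
P5 lies on that path, so at 5 hours the path becomes 24 hours.
No other chain overtakes it, so the finish is 24 hours.
Change in finish: 24 − 30 = -6 hours.

6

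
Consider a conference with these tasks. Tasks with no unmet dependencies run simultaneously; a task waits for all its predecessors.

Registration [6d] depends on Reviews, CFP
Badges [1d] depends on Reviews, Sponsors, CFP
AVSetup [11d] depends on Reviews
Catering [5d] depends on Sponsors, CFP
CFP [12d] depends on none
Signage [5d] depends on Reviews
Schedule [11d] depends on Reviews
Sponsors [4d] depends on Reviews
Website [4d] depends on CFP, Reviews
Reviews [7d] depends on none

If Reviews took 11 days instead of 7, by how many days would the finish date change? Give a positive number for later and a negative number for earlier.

The binding path is Reviews→Schedule = 7+11 = 18; finish at 18 days.
Reviews lies on that path, so at 11 days the path becomes 22 days.
No other chain overtakes it, so the finish is 22 days.
Change in finish: 22 − 18 = +4 days.

4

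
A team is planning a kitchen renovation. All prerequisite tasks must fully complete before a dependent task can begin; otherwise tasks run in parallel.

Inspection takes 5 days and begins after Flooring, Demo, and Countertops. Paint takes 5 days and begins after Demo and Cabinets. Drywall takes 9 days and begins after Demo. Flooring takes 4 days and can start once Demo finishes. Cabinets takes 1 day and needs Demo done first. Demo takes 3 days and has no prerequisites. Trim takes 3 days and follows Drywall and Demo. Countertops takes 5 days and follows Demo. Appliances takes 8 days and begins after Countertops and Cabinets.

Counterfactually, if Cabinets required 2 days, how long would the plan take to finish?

Baseline: Demo→Countertops→Appliances = 3+5+8 = 16 → 16 days.
The longest path through Cabinets is only 12 days, so Cabinets has float 4.
That remains the longest chain; total 16 days.

16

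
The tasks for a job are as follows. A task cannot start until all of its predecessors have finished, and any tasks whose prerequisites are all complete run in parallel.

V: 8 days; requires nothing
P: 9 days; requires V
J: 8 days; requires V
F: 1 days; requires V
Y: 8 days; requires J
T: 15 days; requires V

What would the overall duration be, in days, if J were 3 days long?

23

Critical path before the change: V→J→Y = 8+8+8 = 24 giving 24 days.
J is on the critical path; changing it to 3 makes that path 19 days.
New critical path: V→T = 8+15 = 23 ⇒ 23 days.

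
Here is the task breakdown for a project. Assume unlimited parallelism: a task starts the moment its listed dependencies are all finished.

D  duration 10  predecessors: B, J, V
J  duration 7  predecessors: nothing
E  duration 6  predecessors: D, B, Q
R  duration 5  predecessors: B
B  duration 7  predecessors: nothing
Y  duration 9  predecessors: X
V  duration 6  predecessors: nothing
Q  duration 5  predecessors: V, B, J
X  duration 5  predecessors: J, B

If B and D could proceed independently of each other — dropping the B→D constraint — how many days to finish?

Before: longest chain J→D→E = 7+10+6 = 23, finish 23.
Dropping B→D doesn't change D's earliest start (7); another predecessor still binds.
After: J→D→E = 7+10+6 = 23 → 23 days.

23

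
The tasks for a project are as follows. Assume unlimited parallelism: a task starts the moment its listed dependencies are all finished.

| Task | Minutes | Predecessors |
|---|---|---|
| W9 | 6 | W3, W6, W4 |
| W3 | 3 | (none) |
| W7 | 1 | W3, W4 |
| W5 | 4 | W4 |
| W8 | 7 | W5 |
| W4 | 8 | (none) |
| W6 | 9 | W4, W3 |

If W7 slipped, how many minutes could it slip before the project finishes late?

The longest chain is W4→W6→W9 = 8+9+6 = 23; overall finish 23 minutes.
The longest chain containing W7 totals 9 minutes.
Slack of W7 = 22 − 8 = 14 minutes.

14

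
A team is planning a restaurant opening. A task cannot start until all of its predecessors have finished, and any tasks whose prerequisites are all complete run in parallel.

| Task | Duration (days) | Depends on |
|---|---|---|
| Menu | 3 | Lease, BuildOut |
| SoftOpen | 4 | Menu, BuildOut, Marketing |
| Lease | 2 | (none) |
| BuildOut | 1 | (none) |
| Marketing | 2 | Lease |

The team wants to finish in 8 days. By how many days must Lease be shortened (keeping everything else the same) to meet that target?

Current finish: 9 days; target: 8.
Lease is on every critical path, so each day cut from Lease cuts the finish by one (this holds down to a finish of 8).
Need 9 − 8 = 1 day off Lease → Lease becomes 1 day, finish becomes 8.

1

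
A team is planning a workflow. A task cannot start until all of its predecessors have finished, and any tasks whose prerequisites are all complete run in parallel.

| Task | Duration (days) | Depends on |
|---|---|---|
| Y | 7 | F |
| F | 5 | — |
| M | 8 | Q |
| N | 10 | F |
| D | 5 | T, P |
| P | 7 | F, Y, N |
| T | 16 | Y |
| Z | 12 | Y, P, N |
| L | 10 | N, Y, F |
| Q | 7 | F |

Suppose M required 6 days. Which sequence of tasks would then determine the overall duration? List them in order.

F, N, P, Z

Critical path before the change: F→N→P→Z = 5+10+7+12 = 34 giving 34 days.
M is off the critical path — its longest chain is 20 days, giving 14 of slack.
The critical path is still F→N→P→Z; finish is now 34 days.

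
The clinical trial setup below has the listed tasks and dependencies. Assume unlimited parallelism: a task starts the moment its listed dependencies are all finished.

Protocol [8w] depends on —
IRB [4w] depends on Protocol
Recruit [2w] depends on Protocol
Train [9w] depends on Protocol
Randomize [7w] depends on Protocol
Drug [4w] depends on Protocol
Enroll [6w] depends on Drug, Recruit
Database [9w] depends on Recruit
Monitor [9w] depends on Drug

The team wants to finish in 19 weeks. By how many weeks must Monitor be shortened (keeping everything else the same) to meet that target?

Current finish: 21 weeks; target: 19.
Monitor is on every critical path, so each week cut from Monitor cuts the finish by one (this holds down to a finish of 19).
Need 21 − 19 = 2 weeks off Monitor → Monitor becomes 7 weeks, finish becomes 19.

2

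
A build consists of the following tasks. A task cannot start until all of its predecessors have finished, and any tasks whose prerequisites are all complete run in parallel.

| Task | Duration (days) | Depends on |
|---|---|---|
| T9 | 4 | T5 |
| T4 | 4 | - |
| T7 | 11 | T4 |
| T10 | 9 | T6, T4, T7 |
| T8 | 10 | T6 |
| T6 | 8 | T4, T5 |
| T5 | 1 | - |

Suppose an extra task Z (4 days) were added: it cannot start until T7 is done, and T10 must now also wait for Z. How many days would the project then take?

Originally the project takes 24 days.
With Z inserted, T10 now waits for max(T6, T4, T7, Z).
New critical path: T4→T7→Z→T10 = 4+11+4+9 = 28 ⇒ 28 days.

28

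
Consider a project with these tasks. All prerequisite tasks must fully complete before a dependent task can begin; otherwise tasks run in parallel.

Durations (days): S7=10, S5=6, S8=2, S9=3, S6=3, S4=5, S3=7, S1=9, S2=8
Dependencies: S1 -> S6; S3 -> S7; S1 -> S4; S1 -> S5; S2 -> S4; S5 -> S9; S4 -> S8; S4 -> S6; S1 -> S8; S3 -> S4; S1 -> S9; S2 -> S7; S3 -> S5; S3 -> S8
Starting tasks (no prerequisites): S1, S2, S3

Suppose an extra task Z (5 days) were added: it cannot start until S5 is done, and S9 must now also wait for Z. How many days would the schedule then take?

23

Originally the schedule takes 18 days.
With Z inserted, S9 now waits for max(S5, S1, Z).
New critical path: S1→S5→Z→S9 = 9+6+5+3 = 23 ⇒ 23 days.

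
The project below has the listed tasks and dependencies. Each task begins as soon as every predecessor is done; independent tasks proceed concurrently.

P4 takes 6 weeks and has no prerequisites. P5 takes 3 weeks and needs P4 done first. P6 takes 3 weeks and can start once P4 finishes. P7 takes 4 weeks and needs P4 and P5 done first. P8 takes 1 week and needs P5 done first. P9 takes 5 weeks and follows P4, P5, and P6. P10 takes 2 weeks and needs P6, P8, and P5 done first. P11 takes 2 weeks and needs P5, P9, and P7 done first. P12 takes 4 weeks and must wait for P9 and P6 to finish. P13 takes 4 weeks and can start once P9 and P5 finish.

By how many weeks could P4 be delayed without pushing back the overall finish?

0

The longest chain is P4→P5→P9→P12 = 6+3+5+4 = 18; overall finish 18 weeks.
Longest path through P4: 18 weeks (earliest finish 6, latest finish 6).
Float = 18 − 18 = 0.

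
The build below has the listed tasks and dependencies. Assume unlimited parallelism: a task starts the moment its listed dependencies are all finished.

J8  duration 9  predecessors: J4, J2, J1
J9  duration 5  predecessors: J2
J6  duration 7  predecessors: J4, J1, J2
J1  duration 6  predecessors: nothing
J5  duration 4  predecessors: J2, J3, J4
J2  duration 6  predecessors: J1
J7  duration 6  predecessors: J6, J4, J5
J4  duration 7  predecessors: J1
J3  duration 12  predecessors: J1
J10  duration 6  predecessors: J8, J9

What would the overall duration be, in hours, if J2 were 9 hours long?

30

Baseline: J1→J3→J5→J7 = 6+12+4+6 = 28 → 28 hours.
The longest path through J2 is only 27 hours, so J2 has float 1.
The binding chain switches to J1→J2→J8→J10 = 6+9+9+6 = 30; finish 30 hours.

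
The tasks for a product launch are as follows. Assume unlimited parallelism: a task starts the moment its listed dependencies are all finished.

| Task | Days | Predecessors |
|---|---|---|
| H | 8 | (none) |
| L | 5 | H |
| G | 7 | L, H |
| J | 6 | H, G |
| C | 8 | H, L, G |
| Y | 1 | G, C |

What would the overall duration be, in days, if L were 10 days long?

As given, the longest chain is H→L→G→C→Y = 8+5+7+8+1 = 29, so the finish is 29 days.
L lies on that path, so at 10 days the path becomes 34 days.
The critical path is still H→L→G→C→Y; finish is now 34 days.

34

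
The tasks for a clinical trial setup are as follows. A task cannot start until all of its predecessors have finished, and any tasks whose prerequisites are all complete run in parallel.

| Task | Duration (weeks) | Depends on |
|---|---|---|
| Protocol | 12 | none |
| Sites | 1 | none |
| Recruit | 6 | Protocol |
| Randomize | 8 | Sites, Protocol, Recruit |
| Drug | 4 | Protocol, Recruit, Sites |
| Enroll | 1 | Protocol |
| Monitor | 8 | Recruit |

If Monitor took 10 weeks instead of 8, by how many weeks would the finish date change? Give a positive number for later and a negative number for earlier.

2

The binding path is Protocol→Recruit→Monitor = 12+6+8 = 26; finish at 26 weeks.
Since Monitor is critical, the +2 change carries straight to that chain (now 28 weeks).
The critical path is still Protocol→Recruit→Monitor; finish is now 28 weeks.
Change in finish: 28 − 26 = +2 weeks.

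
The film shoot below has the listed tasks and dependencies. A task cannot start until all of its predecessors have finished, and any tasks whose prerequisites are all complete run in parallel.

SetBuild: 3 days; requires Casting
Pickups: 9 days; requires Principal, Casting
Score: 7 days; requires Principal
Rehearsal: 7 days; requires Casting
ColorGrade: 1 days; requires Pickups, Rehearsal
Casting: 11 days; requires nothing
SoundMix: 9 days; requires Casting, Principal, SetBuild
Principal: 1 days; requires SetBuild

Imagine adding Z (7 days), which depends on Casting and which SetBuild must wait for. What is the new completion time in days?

Originally the project takes 25 days.
With Z inserted, SetBuild now waits for max(Casting, Z).
New critical path: Casting→Z→SetBuild→Principal→Pickups→ColorGrade = 11+7+3+1+9+1 = 32 ⇒ 32 days.

32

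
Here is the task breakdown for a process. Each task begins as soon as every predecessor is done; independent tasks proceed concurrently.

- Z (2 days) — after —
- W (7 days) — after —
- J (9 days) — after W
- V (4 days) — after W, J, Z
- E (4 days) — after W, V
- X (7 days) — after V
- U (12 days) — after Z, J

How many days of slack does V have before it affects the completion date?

Critical path: W→J→U = 7+9+12 = 28, so the finish is 28 days.
V finishes as early as 20 and must finish by 21.
Float = 28 − 27 = 1.

1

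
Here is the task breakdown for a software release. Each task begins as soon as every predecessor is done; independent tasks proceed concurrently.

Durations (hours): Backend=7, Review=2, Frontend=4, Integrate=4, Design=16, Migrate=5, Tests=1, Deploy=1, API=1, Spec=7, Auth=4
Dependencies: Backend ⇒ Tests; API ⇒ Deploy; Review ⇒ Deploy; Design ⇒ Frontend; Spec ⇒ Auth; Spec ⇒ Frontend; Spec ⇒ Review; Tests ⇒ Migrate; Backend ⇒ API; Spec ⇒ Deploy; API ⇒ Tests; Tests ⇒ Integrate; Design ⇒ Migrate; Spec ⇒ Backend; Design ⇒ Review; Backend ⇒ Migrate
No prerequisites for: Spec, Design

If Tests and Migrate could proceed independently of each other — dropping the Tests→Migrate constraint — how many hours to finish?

21

Original critical path: Spec→Backend→API→Tests→Migrate = 7+7+1+1+5 = 21 ⇒ 21 hours.
Dropping Tests→Migrate doesn't change Migrate's earliest start (16); another predecessor still binds.
New critical path: Design→Migrate = 16+5 = 21 ⇒ 21 hours.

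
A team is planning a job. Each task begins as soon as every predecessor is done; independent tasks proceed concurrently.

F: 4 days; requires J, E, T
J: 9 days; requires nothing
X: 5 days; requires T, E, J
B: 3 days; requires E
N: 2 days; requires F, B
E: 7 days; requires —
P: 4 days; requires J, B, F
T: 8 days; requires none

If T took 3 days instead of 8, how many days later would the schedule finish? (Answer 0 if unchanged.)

0

Actual critical path: J→F→P = 9+4+4 = 17 ⇒ 17 days.
The longest path through T is only 16 days, so T has float 1.
That remains the longest chain; total 17 days.
Change in finish: 17 − 17 = +0 days.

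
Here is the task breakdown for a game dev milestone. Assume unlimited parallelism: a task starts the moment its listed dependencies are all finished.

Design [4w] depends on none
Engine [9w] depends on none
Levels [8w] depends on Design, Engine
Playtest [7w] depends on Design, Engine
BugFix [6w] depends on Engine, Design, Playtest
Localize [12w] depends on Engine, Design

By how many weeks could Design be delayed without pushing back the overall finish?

Engine→Playtest→BugFix = 9+7+6 = 22 sets the makespan at 22 weeks.
The longest chain containing Design totals 17 weeks.
Slack of Design = 5 − 0 = 5 weeks.

5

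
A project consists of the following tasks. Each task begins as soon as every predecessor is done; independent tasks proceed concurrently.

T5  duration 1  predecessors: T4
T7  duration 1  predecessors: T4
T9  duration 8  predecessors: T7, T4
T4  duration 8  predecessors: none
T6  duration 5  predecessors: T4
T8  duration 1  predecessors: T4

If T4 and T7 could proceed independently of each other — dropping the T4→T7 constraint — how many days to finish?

16

With the dependency in place, T4→T7→T9 = 8+1+8 = 17 sets the finish at 17 days.
Without T4→T7, T7's earliest start moves from 8 to 0.
After: T4→T9 = 8+8 = 16 → 16 days.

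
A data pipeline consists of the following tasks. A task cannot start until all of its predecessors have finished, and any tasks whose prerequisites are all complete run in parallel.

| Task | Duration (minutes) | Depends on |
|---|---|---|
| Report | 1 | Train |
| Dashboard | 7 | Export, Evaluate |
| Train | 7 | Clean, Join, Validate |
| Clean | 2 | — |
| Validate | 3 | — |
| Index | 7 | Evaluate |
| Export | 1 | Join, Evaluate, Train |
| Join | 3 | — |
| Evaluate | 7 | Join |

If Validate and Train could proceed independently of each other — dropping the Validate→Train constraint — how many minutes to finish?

18

Before: longest chain Validate→Train→Export→Dashboard = 3+7+1+7 = 18, finish 18.
Dropping Validate→Train doesn't change Train's earliest start (3); another predecessor still binds.
The longest chain is now Join→Train→Export→Dashboard = 3+7+1+7 = 18, so the schedule takes 18 minutes.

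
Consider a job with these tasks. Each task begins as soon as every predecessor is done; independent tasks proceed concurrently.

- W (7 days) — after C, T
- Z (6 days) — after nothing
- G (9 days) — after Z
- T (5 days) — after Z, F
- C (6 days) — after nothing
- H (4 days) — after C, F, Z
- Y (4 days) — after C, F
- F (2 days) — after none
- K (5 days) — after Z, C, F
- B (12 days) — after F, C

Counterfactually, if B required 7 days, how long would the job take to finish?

18

The binding path is C→B = 6+12 = 18; finish at 18 days.
B is on the critical path; changing it to 7 makes that path 13 days.
Now Z→T→W = 6+5+7 = 18 is longest, so the finish becomes 18 days.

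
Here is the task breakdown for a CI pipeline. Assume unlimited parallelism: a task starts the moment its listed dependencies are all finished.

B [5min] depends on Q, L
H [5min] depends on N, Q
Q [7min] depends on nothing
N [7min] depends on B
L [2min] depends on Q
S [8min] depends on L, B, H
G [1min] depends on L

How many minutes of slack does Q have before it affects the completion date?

0

The longest chain is Q→L→B→N→H→S = 7+2+5+7+5+8 = 34; overall finish 34 minutes.
The longest chain containing Q totals 34 minutes.
So Q can slip 7 − 7 = 0 minutes.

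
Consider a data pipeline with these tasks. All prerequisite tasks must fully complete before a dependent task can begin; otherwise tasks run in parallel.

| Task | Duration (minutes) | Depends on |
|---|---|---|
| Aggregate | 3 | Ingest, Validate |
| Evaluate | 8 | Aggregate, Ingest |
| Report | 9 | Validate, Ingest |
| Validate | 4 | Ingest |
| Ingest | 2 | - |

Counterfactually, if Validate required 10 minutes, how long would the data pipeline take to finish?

23

The binding path is Ingest→Validate→Aggregate→Evaluate = 2+4+3+8 = 17; finish at 17 minutes.
Validate lies on that path, so at 10 minutes the path becomes 23 minutes.
No other chain overtakes it, so the finish is 23 minutes.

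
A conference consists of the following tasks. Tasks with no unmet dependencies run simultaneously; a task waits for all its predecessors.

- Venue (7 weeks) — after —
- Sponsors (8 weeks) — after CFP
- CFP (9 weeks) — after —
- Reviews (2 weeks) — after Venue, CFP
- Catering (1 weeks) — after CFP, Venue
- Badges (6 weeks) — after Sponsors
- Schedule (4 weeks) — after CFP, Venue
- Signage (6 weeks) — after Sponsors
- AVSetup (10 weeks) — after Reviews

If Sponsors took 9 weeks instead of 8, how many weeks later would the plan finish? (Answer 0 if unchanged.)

Critical path before the change: CFP→Sponsors→Badges = 9+8+6 = 23 giving 23 weeks.
Since Sponsors is critical, the +1 change carries straight to that chain (now 24 weeks).
The critical path is still CFP→Sponsors→Badges; finish is now 24 weeks.
Change in finish: 24 − 23 = +1 weeks.

1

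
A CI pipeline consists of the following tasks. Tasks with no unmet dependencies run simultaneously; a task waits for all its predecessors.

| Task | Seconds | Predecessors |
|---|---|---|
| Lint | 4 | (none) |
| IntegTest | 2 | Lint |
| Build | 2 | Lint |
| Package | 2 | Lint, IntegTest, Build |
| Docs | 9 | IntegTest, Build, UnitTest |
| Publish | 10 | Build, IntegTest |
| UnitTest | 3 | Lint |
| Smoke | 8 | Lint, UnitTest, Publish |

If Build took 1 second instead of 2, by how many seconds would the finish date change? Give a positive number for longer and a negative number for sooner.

0

Baseline: Lint→Build→Publish→Smoke = 4+2+10+8 = 24 → 24 seconds.
Build lies on that path, so at 1 second the path becomes 23 seconds.
New critical path: Lint→IntegTest→Publish→Smoke = 4+2+10+8 = 24 ⇒ 24 seconds.
Change in finish: 24 − 24 = +0 seconds.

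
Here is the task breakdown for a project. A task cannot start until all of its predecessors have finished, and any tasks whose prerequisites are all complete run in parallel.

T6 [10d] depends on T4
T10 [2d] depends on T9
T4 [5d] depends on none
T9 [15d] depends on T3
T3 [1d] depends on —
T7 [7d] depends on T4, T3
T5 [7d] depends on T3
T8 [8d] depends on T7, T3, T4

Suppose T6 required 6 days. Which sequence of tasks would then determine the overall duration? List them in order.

The binding path is T4→T7→T8 = 5+7+8 = 20; finish at 20 days.
T6 is off the critical path — its longest chain is 15 days, giving 5 of slack.
That remains the longest chain; total 20 days.

T4, T7, T8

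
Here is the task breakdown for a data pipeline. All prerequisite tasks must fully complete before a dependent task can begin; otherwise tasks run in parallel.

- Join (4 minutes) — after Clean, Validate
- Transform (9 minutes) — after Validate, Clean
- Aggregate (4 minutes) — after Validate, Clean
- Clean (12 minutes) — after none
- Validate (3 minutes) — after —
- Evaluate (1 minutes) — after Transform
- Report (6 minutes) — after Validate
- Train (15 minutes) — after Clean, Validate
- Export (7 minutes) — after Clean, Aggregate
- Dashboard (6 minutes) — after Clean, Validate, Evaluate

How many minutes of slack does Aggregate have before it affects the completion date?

Critical path: Clean→Transform→Evaluate→Dashboard = 12+9+1+6 = 28, so the finish is 28 minutes.
The longest chain containing Aggregate totals 23 minutes.
Float = 28 − 23 = 5.

5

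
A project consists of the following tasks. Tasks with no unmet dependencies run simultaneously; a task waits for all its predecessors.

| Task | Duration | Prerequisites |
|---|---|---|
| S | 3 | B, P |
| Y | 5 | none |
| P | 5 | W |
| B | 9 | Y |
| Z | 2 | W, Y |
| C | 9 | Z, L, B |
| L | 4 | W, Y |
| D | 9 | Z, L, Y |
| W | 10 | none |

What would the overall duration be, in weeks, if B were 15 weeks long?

29

Critical path before the change: Y→B→C = 5+9+9 = 23 giving 23 weeks.
B is on the critical path; changing it to 15 makes that path 29 weeks.
The critical path is still Y→B→C; finish is now 29 weeks.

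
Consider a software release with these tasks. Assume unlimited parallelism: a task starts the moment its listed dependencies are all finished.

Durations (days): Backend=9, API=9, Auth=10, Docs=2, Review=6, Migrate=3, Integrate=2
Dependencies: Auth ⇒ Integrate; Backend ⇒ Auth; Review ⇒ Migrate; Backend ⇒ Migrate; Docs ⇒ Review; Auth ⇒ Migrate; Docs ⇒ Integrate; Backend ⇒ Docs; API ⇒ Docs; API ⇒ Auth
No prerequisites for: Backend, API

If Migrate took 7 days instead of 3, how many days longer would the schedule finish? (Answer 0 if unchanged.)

Critical path before the change: Backend→Auth→Migrate = 9+10+3 = 22 giving 22 days.
Migrate lies on that path, so at 7 days the path becomes 26 days.
No other chain overtakes it, so the finish is 26 days.
Change in finish: 26 − 22 = +4 days.

4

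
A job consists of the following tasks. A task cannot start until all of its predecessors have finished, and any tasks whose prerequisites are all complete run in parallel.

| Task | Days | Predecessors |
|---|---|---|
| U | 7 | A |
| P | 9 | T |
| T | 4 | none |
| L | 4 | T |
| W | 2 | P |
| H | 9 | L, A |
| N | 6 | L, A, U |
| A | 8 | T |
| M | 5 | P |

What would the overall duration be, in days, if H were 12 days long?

Baseline: T→A→U→N = 4+8+7+6 = 25 → 25 days.
H has 4 days of float (longest path through it is 21).
The critical path is still T→A→U→N; finish is now 25 days.

25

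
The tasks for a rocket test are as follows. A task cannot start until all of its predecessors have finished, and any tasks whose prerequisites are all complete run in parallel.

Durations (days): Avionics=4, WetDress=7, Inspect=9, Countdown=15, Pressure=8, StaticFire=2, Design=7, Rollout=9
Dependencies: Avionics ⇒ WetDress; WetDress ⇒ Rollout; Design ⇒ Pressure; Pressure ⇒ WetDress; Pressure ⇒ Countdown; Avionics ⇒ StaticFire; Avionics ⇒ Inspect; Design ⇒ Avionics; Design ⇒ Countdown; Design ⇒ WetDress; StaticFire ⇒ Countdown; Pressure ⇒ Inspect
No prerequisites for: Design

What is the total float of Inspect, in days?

7

Critical path: Design→Pressure→WetDress→Rollout = 7+8+7+9 = 31, so the finish is 31 days.
The longest chain containing Inspect totals 24 days.
Float = 31 − 24 = 7.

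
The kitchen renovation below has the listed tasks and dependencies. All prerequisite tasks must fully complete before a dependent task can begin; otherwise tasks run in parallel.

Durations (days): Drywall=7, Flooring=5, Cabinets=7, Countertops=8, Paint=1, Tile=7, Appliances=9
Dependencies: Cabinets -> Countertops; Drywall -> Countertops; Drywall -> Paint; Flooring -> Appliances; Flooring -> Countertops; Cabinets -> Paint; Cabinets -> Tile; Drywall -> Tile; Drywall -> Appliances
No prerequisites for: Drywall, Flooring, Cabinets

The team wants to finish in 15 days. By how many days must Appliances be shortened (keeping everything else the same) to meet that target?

1

Current finish: 16 days; target: 15.
Appliances is on every critical path, so each day cut from Appliances cuts the finish by one (this holds down to a finish of 15).
Need 16 − 15 = 1 day off Appliances → Appliances becomes 8 days, finish becomes 15.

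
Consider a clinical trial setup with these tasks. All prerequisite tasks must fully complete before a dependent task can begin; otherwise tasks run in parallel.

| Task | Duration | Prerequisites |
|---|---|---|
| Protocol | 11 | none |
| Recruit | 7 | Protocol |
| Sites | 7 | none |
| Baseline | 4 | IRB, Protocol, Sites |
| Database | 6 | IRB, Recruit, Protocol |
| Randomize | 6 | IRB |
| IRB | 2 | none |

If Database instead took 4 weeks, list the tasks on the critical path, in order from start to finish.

Baseline: Protocol→Recruit→Database = 11+7+6 = 24 → 24 weeks.
Database is on the critical path; changing it to 4 makes that path 22 weeks.
No other chain overtakes it, so the finish is 22 weeks.

Protocol, Recruit, Database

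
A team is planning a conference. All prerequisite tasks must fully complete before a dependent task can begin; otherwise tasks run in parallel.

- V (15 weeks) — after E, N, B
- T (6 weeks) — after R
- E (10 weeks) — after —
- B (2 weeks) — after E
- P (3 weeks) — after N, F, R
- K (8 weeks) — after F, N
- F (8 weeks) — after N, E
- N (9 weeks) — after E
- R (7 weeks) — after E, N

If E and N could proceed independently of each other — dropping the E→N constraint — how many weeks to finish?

27

Original critical path: E→N→F→K = 10+9+8+8 = 35 ⇒ 35 weeks.
Without E→N, N's earliest start moves from 10 to 0.
New critical path: E→B→V = 10+2+15 = 27 ⇒ 27 weeks.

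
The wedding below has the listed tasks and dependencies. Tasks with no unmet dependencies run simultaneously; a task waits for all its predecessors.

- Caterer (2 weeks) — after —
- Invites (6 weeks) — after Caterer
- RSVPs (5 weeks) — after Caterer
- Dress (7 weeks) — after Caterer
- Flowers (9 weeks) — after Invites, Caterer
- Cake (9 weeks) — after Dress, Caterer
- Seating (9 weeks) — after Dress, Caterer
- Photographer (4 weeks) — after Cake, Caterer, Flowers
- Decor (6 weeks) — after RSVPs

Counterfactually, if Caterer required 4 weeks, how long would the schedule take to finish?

Actual critical path: Caterer→Dress→Cake→Photographer = 2+7+9+4 = 22 ⇒ 22 weeks.
Caterer lies on that path, so at 4 weeks the path becomes 24 weeks.
No other chain overtakes it, so the finish is 24 weeks.

24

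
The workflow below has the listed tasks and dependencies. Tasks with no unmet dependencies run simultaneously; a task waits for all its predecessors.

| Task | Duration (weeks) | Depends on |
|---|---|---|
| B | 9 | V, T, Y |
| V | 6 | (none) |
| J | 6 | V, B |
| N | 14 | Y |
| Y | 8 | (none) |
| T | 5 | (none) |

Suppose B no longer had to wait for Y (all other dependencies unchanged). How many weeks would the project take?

22

Before: longest chain Y→B→J = 8+9+6 = 23, finish 23.
Without Y→B, B's earliest start moves from 8 to 6.
New critical path: Y→N = 8+14 = 22 ⇒ 22 weeks.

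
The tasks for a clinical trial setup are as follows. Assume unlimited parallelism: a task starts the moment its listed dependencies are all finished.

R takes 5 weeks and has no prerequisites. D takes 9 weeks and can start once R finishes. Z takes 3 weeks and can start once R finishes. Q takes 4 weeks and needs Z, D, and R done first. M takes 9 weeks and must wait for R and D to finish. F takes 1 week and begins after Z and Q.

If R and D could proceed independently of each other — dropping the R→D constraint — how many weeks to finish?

With the dependency in place, R→D→M = 5+9+9 = 23 sets the finish at 23 weeks.
Without R→D, D's earliest start moves from 5 to 0.
The longest chain is now D→M = 9+9 = 18, so the schedule takes 18 weeks.

18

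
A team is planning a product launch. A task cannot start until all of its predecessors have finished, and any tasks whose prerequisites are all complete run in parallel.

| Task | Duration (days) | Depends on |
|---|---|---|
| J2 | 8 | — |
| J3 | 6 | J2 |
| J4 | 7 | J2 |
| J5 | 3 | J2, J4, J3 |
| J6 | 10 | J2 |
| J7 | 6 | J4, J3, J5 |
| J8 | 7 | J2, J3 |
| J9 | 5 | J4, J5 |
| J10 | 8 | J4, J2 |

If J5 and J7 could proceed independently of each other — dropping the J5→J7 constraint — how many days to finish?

Original critical path: J2→J4→J5→J7 = 8+7+3+6 = 24 ⇒ 24 days.
Without J5→J7, J7's earliest start moves from 18 to 15.
New critical path: J2→J4→J5→J9 = 8+7+3+5 = 23 ⇒ 23 days.

23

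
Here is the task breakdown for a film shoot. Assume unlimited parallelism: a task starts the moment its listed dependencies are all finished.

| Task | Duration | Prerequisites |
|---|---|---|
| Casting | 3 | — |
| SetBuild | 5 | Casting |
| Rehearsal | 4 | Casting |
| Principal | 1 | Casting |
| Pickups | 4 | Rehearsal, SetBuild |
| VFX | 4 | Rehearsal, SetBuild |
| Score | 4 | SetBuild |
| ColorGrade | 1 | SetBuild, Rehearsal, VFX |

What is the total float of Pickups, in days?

1

Critical path: Casting→SetBuild→VFX→ColorGrade = 3+5+4+1 = 13, so the finish is 13 days.
Longest path through Pickups: 12 days (earliest finish 12, latest finish 13).
Slack of Pickups = 9 − 8 = 1 day.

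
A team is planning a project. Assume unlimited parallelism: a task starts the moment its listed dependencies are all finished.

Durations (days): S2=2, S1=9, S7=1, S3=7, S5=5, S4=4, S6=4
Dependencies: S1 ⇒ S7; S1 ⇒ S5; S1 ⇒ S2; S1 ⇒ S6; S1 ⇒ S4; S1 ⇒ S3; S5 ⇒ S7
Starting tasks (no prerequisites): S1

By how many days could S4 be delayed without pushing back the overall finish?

3

Critical path: S1→S3 = 9+7 = 16, so the finish is 16 days.
S4 finishes as early as 13 and must finish by 16.
Slack of S4 = 12 − 9 = 3 days.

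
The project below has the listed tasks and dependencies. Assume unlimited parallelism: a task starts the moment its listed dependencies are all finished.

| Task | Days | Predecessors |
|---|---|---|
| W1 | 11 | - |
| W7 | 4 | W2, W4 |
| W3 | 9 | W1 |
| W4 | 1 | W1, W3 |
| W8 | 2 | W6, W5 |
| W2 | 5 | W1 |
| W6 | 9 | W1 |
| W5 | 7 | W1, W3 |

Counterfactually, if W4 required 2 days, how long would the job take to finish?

29

As given, the longest chain is W1→W3→W5→W8 = 11+9+7+2 = 29, so the finish is 29 days.
W4 is off the critical path — its longest chain is 25 days, giving 4 of slack.
That remains the longest chain; total 29 days.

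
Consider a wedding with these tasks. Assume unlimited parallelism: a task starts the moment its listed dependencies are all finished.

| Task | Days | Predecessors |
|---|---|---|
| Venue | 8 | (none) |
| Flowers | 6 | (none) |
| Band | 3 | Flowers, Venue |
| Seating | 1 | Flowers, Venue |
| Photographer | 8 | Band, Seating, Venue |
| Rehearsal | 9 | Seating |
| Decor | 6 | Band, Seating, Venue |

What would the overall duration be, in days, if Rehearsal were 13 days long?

22

The binding path is Venue→Band→Photographer = 8+3+8 = 19; finish at 19 days.
Rehearsal has 1 day of float (longest path through it is 18).
The binding chain switches to Venue→Seating→Rehearsal = 8+1+13 = 22; finish 22 days.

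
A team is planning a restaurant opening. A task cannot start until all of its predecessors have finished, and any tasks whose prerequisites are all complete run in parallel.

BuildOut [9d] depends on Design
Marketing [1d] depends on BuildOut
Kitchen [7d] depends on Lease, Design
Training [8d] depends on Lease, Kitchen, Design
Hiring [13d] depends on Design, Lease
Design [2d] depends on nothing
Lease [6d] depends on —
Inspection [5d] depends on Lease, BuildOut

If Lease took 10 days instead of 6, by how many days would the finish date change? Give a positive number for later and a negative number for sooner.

The binding path is Lease→Kitchen→Training = 6+7+8 = 21; finish at 21 days.
Since Lease is critical, the +4 change carries straight to that chain (now 25 days).
No other chain overtakes it, so the finish is 25 days.
Change in finish: 25 − 21 = +4 days.

4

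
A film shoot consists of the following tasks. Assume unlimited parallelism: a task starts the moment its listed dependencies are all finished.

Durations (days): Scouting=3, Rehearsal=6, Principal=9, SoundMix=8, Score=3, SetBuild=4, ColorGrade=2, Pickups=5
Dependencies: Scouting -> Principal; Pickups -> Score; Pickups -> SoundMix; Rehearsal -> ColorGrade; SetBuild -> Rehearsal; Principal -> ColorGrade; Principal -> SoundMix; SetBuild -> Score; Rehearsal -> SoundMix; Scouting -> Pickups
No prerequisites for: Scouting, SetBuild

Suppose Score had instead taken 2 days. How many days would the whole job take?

As given, the longest chain is Scouting→Principal→SoundMix = 3+9+8 = 20, so the finish is 20 days.
The longest path through Score is only 11 days, so Score has float 9.
The critical path is still Scouting→Principal→SoundMix; finish is now 20 days.

20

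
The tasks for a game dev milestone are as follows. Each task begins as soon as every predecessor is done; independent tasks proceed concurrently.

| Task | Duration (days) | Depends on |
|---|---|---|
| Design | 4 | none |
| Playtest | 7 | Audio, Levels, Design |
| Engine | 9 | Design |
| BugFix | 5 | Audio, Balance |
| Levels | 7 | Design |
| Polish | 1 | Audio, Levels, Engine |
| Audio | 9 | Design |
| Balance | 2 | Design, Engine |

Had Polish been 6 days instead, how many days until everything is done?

20

Baseline: Design→Engine→Balance→BugFix = 4+9+2+5 = 20 → 20 days.
The longest path through Polish is only 14 days, so Polish has float 6.
No other chain overtakes it, so the finish is 20 days.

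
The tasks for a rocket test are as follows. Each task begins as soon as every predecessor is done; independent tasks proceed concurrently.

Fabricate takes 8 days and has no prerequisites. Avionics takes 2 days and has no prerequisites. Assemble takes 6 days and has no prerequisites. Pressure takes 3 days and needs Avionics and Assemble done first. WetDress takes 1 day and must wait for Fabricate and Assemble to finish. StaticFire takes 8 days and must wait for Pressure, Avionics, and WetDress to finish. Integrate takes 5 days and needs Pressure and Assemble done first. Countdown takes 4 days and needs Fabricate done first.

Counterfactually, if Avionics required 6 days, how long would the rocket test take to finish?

17

Baseline: Fabricate→WetDress→StaticFire = 8+1+8 = 17 → 17 days.
Avionics has 4 days of float (longest path through it is 13).
That remains the longest chain; total 17 days.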